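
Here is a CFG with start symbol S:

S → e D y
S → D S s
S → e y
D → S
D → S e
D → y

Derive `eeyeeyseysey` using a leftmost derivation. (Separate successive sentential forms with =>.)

S => eDy => eSey => eDSsey => eSSsey => eDSsSsey => eSeSsSsey => eeyeSsSsey => eeyeeysSsey => eeyeeyseysey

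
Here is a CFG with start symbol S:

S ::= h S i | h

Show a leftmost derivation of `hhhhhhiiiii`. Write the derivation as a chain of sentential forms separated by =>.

S=>hSi=>hhSii=>hhhSiii=>hhhhSiiii=>hhhhhSiiiii=>hhhhhhiiiii

S => hSi   [S ::= h S i]
hSi => hhSii   [S ::= h S i]
hhSii => hhhSiii   [S ::= h S i]
hhhSiii => hhhhSiiii   [S ::= h S i]
hhhhSiiii => hhhhhSiiiii   [S ::= h S i]
hhhhhSiiiii => hhhhhhiiiii   [S ::= h]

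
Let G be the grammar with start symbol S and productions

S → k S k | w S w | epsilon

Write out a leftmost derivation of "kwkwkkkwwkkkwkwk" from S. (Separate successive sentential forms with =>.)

S=>kSk=>kwSwk=>kwkSkwk=>kwkwSwkwk=>kwkwkSkwkwk=>kwkwkkSkkwkwk=>kwkwkkkSkkkwkwk=>kwkwkkkwSwkkkwkwk=>kwkwkkkwwkkkwkwk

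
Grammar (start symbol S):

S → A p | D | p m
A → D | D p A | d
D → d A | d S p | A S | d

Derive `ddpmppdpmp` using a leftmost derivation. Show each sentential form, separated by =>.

S => Ap => Dp => ASp => DSp => dASp => dDpASp => ddSppASp => ddpmppASp => ddpmppdSp => ddpmppdpmp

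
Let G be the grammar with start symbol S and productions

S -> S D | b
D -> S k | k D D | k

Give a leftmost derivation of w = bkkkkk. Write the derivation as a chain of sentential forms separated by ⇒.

S ⇒ SD ⇒ SDD ⇒ SDDD ⇒ bDDD ⇒ bkDD ⇒ bkkDDD ⇒ bkkkDD ⇒ bkkkkD ⇒ bkkkkk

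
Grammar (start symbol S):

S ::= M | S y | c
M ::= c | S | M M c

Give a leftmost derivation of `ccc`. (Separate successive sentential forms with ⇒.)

S ⇒ M ⇒ MMc ⇒ SMc ⇒ cMc ⇒ cSc ⇒ ccc

S ⇒ M   [S ::= M]
M ⇒ MMc   [M ::= M M c]
MMc ⇒ SMc   [M ::= S]
SMc ⇒ cMc   [S ::= c]
cMc ⇒ cSc   [M ::= S]
cSc ⇒ ccc   [S ::= c]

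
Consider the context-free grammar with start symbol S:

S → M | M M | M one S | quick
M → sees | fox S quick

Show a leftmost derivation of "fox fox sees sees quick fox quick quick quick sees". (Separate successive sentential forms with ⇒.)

S ⇒ M M   [S → M M]
M M ⇒ fox S quick M   [M → fox S quick]
fox S quick M ⇒ fox M M quick M   [S → M M]
fox M M quick M ⇒ fox fox S quick M quick M   [M → fox S quick]
fox fox S quick M quick M ⇒ fox fox M M quick M quick M   [S → M M]
fox fox M M quick M quick M ⇒ fox fox sees M quick M quick M   [M → sees]
fox fox sees M quick M quick M ⇒ fox fox sees sees quick M quick M   [M → sees]
fox fox sees sees quick M quick M ⇒ fox fox sees sees quick fox S quick quick M   [M → fox S quick]
fox fox sees sees quick fox S quick quick M ⇒ fox fox sees sees quick fox quick quick quick M   [S → quick]
fox fox sees sees quick fox quick quick quick M ⇒ fox fox sees sees quick fox quick quick quick sees   [M → sees]

S ⇒ M M ⇒ fox S quick M ⇒ fox M M quick M ⇒ fox fox S quick M quick M ⇒ fox fox M M quick M quick M ⇒ fox fox sees M quick M quick M ⇒ fox fox sees sees quick M quick M ⇒ fox fox sees sees quick fox S quick quick M ⇒ fox fox sees sees quick fox quick quick quick M ⇒ fox fox sees sees quick fox quick quick quick sees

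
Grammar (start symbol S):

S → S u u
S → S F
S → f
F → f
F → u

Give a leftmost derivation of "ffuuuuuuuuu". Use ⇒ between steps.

S ⇒ Suu ⇒ Suuuu ⇒ SFuuuu ⇒ SuuFuuuu ⇒ SuuuuFuuuu ⇒ SFuuuuFuuuu ⇒ fFuuuuFuuuu ⇒ ffuuuuFuuuu ⇒ ffuuuuuuuuu

S ⇒ Suu   [S → S u u]
Suu ⇒ Suuuu   [S → S u u]
Suuuu ⇒ SFuuuu   [S → S F]
SFuuuu ⇒ SuuFuuuu   [S → S u u]
SuuFuuuu ⇒ SuuuuFuuuu   [S → S u u]
SuuuuFuuuu ⇒ SFuuuuFuuuu   [S → S F]
SFuuuuFuuuu ⇒ fFuuuuFuuuu   [S → f]
fFuuuuFuuuu ⇒ ffuuuuFuuuu   [F → f]
ffuuuuFuuuu ⇒ ffuuuuuuuuu   [F → u]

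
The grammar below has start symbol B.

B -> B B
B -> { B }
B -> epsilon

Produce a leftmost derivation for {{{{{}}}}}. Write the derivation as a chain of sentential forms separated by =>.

B => {B} => {BB} => {BBB} => {{B}BB} => {{{B}}BB} => {{{{B}}}BB} => {{{{{B}}}}BB} => {{{{{}}}}BB} => {{{{{}}}}B} => {{{{{}}}}}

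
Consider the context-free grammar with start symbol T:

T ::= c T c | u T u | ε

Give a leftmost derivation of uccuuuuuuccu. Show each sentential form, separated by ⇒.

T ⇒ uTu ⇒ ucTcu ⇒ uccTccu ⇒ uccuTuccu ⇒ uccuuTuuccu ⇒ uccuuuTuuuccu ⇒ uccuuuuuuccu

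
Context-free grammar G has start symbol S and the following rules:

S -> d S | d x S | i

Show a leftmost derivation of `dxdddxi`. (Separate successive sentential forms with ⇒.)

S ⇒ dxS   [S -> d x S]
dxS ⇒ dxdS   [S -> d S]
dxdS ⇒ dxddS   [S -> d S]
dxddS ⇒ dxdddxS   [S -> d x S]
dxdddxS ⇒ dxdddxi   [S -> i]

S⇒dxS⇒dxdS⇒dxddS⇒dxdddxS⇒dxdddxi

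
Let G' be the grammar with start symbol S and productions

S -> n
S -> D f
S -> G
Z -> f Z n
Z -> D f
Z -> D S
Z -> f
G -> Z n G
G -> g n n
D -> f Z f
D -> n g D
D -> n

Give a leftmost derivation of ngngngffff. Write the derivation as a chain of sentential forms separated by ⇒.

S ⇒ Df   [S -> D f]
Df ⇒ ngDf   [D -> n g D]
ngDf ⇒ ngngDf   [D -> n g D]
ngngDf ⇒ ngngngDf   [D -> n g D]
ngngngDf ⇒ ngngngfZff   [D -> f Z f]
ngngngfZff ⇒ ngngngffff   [Z -> f]

S ⇒ Df ⇒ ngDf ⇒ ngngDf ⇒ ngngngDf ⇒ ngngngfZff ⇒ ngngngffff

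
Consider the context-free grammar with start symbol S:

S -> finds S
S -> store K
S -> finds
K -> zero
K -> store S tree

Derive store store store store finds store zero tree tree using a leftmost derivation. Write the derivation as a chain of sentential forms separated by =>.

S => store K   [S -> store K]
store K => store store S tree   [K -> store S tree]
store store S tree => store store store K tree   [S -> store K]
store store store K tree => store store store store S tree tree   [K -> store S tree]
store store store store S tree tree => store store store store finds S tree tree   [S -> finds S]
store store store store finds S tree tree => store store store store finds store K tree tree   [S -> store K]
store store store store finds store K tree tree => store store store store finds store zero tree tree   [K -> zero]

S => store K => store store S tree => store store store K tree => store store store store S tree tree => store store store store finds S tree tree => store store store store finds store K tree tree => store store store store finds store zero tree tree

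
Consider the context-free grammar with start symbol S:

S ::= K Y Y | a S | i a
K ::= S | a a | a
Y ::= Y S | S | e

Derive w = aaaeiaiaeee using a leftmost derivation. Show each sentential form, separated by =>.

S => aS   [S ::= a S]
aS => aKYY   [S ::= K Y Y]
aKYY => aSYY   [K ::= S]
aSYY => aaSYY   [S ::= a S]
aaSYY => aaKYYYY   [S ::= K Y Y]
aaKYYYY => aaaYYYY   [K ::= a]
aaaYYYY => aaaYSYYY   [Y ::= Y S]
aaaYSYYY => aaaYSSYYY   [Y ::= Y S]
aaaYSSYYY => aaaeSSYYY   [Y ::= e]
aaaeSSYYY => aaaeiaSYYY   [S ::= i a]
aaaeiaSYYY => aaaeiaiaYYY   [S ::= i a]
aaaeiaiaYYY => aaaeiaiaeYY   [Y ::= e]
aaaeiaiaeYY => aaaeiaiaeeY   [Y ::= e]
aaaeiaiaeeY => aaaeiaiaeee   [Y ::= e]

S => aS => aKYY => aSYY => aaSYY => aaKYYYY => aaaYYYY => aaaYSYYY => aaaYSSYYY => aaaeSSYYY => aaaeiaSYYY => aaaeiaiaYYY => aaaeiaiaeYY => aaaeiaiaeeY => aaaeiaiaeee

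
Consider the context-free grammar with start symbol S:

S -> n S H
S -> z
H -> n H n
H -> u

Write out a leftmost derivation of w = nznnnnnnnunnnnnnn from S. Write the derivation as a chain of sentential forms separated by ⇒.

S ⇒ nSH   [S -> n S H]
nSH ⇒ nzH   [S -> z]
nzH ⇒ nznHn   [H -> n H n]
nznHn ⇒ nznnHnn   [H -> n H n]
nznnHnn ⇒ nznnnHnnn   [H -> n H n]
nznnnHnnn ⇒ nznnnnHnnnn   [H -> n H n]
nznnnnHnnnn ⇒ nznnnnnHnnnnn   [H -> n H n]
nznnnnnHnnnnn ⇒ nznnnnnnHnnnnnn   [H -> n H n]
nznnnnnnHnnnnnn ⇒ nznnnnnnnHnnnnnnn   [H -> n H n]
nznnnnnnnHnnnnnnn ⇒ nznnnnnnnunnnnnnn   [H -> u]

S ⇒ nSH ⇒ nzH ⇒ nznHn ⇒ nznnHnn ⇒ nznnnHnnn ⇒ nznnnnHnnnn ⇒ nznnnnnHnnnnn ⇒ nznnnnnnHnnnnnn ⇒ nznnnnnnnHnnnnnnn ⇒ nznnnnnnnunnnnnnn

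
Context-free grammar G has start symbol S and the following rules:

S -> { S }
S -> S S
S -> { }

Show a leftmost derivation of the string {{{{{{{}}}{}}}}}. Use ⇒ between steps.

S ⇒ {S} ⇒ {{S}} ⇒ {{{S}}} ⇒ {{{{S}}}} ⇒ {{{{SS}}}} ⇒ {{{{{S}S}}}} ⇒ {{{{{{S}}S}}}} ⇒ {{{{{{{}}}S}}}} ⇒ {{{{{{{}}}{}}}}}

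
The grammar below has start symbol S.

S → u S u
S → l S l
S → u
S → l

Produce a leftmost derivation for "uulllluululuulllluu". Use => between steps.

S => uSu => uuSuu => uulSluu => uullSlluu => uulllSllluu => uullllSlllluu => uulllluSulllluu => uulllluuSuulllluu => uulllluulSluulllluu => uulllluululuulllluu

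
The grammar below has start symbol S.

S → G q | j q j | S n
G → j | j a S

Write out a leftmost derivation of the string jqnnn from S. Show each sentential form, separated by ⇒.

S ⇒ Sn ⇒ Snn ⇒ Snnn ⇒ Gqnnn ⇒ jqnnn

S ⇒ Sn   [S → S n]
Sn ⇒ Snn   [S → S n]
Snn ⇒ Snnn   [S → S n]
Snnn ⇒ Gqnnn   [S → G q]
Gqnnn ⇒ jqnnn   [G → j]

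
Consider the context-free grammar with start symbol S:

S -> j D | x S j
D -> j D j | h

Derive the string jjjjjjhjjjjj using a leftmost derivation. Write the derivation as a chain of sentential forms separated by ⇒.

S⇒jD⇒jjDj⇒jjjDjj⇒jjjjDjjj⇒jjjjjDjjjj⇒jjjjjjDjjjjj⇒jjjjjjhjjjjj

S ⇒ jD   [S -> j D]
jD ⇒ jjDj   [D -> j D j]
jjDj ⇒ jjjDjj   [D -> j D j]
jjjDjj ⇒ jjjjDjjj   [D -> j D j]
jjjjDjjj ⇒ jjjjjDjjjj   [D -> j D j]
jjjjjDjjjj ⇒ jjjjjjDjjjjj   [D -> j D j]
jjjjjjDjjjjj ⇒ jjjjjjhjjjjj   [D -> h]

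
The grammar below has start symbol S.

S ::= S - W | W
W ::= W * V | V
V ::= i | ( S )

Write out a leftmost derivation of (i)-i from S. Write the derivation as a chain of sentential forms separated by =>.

S => S-W => W-W => V-W => (S)-W => (W)-W => (V)-W => (i)-W => (i)-V => (i)-i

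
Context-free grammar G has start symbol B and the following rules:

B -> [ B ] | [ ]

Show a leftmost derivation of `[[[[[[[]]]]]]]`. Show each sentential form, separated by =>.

B=>[B]=>[[B]]=>[[[B]]]=>[[[[B]]]]=>[[[[[B]]]]]=>[[[[[[B]]]]]]=>[[[[[[[]]]]]]]

B => [B]   [B -> [ B ]]
[B] => [[B]]   [B -> [ B ]]
[[B]] => [[[B]]]   [B -> [ B ]]
[[[B]]] => [[[[B]]]]   [B -> [ B ]]
[[[[B]]]] => [[[[[B]]]]]   [B -> [ B ]]
[[[[[B]]]]] => [[[[[[B]]]]]]   [B -> [ B ]]
[[[[[[B]]]]]] => [[[[[[[]]]]]]]   [B -> [ ]]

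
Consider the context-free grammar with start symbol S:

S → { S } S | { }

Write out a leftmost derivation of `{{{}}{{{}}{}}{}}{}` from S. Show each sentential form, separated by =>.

S => {S}S => {{S}S}S => {{{}}S}S => {{{}}{S}S}S => {{{}}{{S}S}S}S => {{{}}{{{}}S}S}S => {{{}}{{{}}{}}S}S => {{{}}{{{}}{}}{}}S => {{{}}{{{}}{}}{}}{}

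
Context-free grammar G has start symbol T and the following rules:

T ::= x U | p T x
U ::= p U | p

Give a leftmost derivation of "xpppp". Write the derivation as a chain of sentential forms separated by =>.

T=>xU=>xpU=>xppU=>xpppU=>xpppp

T => xU   [T ::= x U]
xU => xpU   [U ::= p U]
xpU => xppU   [U ::= p U]
xppU => xpppU   [U ::= p U]
xpppU => xpppp   [U ::= p]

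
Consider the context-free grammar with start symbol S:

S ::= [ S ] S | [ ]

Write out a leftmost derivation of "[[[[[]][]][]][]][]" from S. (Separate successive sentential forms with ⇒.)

S ⇒ [S]S ⇒ [[S]S]S ⇒ [[[S]S]S]S ⇒ [[[[S]S]S]S]S ⇒ [[[[[]]S]S]S]S ⇒ [[[[[]][]]S]S]S ⇒ [[[[[]][]][]]S]S ⇒ [[[[[]][]][]][]]S ⇒ [[[[[]][]][]][]][]

S ⇒ [S]S   [S ::= [ S ] S]
[S]S ⇒ [[S]S]S   [S ::= [ S ] S]
[[S]S]S ⇒ [[[S]S]S]S   [S ::= [ S ] S]
[[[S]S]S]S ⇒ [[[[S]S]S]S]S   [S ::= [ S ] S]
[[[[S]S]S]S]S ⇒ [[[[[]]S]S]S]S   [S ::= [ ]]
[[[[[]]S]S]S]S ⇒ [[[[[]][]]S]S]S   [S ::= [ ]]
[[[[[]][]]S]S]S ⇒ [[[[[]][]][]]S]S   [S ::= [ ]]
[[[[[]][]][]]S]S ⇒ [[[[[]][]][]][]]S   [S ::= [ ]]
[[[[[]][]][]][]]S ⇒ [[[[[]][]][]][]][]   [S ::= [ ]]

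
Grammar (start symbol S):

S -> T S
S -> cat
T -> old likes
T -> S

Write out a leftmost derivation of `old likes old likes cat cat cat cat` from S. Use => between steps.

S => T S => S S => T S S => S S S => T S S S => old likes S S S => old likes T S S S => old likes old likes S S S => old likes old likes T S S S => old likes old likes S S S S => old likes old likes cat S S S => old likes old likes cat cat S S => old likes old likes cat cat cat S => old likes old likes cat cat cat cat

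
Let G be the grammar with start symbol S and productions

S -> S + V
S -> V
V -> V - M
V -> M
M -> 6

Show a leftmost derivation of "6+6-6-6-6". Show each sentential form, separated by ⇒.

S ⇒ S+V ⇒ V+V ⇒ M+V ⇒ 6+V ⇒ 6+V-M ⇒ 6+V-M-M ⇒ 6+V-M-M-M ⇒ 6+M-M-M-M ⇒ 6+6-M-M-M ⇒ 6+6-6-M-M ⇒ 6+6-6-6-M ⇒ 6+6-6-6-6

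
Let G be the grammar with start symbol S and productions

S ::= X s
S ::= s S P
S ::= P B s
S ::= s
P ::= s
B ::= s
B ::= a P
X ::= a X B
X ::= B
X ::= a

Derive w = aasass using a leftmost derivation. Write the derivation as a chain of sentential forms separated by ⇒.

S ⇒ Xs ⇒ aXBs ⇒ aBBs ⇒ aaPBs ⇒ aasBs ⇒ aasaPs ⇒ aasass

S ⇒ Xs   [S ::= X s]
Xs ⇒ aXBs   [X ::= a X B]
aXBs ⇒ aBBs   [X ::= B]
aBBs ⇒ aaPBs   [B ::= a P]
aaPBs ⇒ aasBs   [P ::= s]
aasBs ⇒ aasaPs   [B ::= a P]
aasaPs ⇒ aasass   [P ::= s]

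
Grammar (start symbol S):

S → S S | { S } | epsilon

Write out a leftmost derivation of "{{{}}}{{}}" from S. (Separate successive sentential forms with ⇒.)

S ⇒ SS   [S → S S]
SS ⇒ {S}S   [S → { S }]
{S}S ⇒ {{S}}S   [S → { S }]
{{S}}S ⇒ {{{S}}}S   [S → { S }]
{{{S}}}S ⇒ {{{}}}S   [S → epsilon]
{{{}}}S ⇒ {{{}}}{S}   [S → { S }]
{{{}}}{S} ⇒ {{{}}}{SS}   [S → S S]
{{{}}}{SS} ⇒ {{{}}}{{S}S}   [S → { S }]
{{{}}}{{S}S} ⇒ {{{}}}{{}S}   [S → epsilon]
{{{}}}{{}S} ⇒ {{{}}}{{}}   [S → epsilon]

S⇒SS⇒{S}S⇒{{S}}S⇒{{{S}}}S⇒{{{}}}S⇒{{{}}}{S}⇒{{{}}}{SS}⇒{{{}}}{{S}S}⇒{{{}}}{{}S}⇒{{{}}}{{}}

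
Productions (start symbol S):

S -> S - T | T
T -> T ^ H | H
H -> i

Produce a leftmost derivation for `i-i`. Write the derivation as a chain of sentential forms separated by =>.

S => S-T => T-T => H-T => i-T => i-H => i-i

S => S-T   [S -> S - T]
S-T => T-T   [S -> T]
T-T => H-T   [T -> H]
H-T => i-T   [H -> i]
i-T => i-H   [T -> H]
i-H => i-i   [H -> i]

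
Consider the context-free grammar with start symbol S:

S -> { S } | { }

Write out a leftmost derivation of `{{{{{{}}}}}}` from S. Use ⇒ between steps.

S⇒{S}⇒{{S}}⇒{{{S}}}⇒{{{{S}}}}⇒{{{{{S}}}}}⇒{{{{{{}}}}}}

S ⇒ {S}   [S -> { S }]
{S} ⇒ {{S}}   [S -> { S }]
{{S}} ⇒ {{{S}}}   [S -> { S }]
{{{S}}} ⇒ {{{{S}}}}   [S -> { S }]
{{{{S}}}} ⇒ {{{{{S}}}}}   [S -> { S }]
{{{{{S}}}}} ⇒ {{{{{{}}}}}}   [S -> { }]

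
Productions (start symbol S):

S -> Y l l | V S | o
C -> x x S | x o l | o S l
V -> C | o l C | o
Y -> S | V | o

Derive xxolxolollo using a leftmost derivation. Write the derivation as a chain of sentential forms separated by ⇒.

S ⇒ VS ⇒ CS ⇒ xxSS ⇒ xxVSS ⇒ xxolCSS ⇒ xxolxolSS ⇒ xxolxolYllS ⇒ xxolxolollS ⇒ xxolxolollo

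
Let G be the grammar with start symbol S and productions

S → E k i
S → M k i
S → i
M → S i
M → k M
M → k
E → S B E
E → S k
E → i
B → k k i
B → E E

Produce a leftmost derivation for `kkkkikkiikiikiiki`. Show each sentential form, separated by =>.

S => Mki => Siki => Mkiiki => kMkiiki => kkMkiiki => kkSikiiki => kkEkiikiiki => kkSBEkiikiiki => kkMkiBEkiikiiki => kkkkiBEkiikiiki => kkkkikkiEkiikiiki => kkkkikkiikiikiiki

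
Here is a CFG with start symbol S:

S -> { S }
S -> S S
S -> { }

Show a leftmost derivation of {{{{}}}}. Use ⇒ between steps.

S⇒{S}⇒{{S}}⇒{{{S}}}⇒{{{{}}}}

S ⇒ {S}   [S -> { S }]
{S} ⇒ {{S}}   [S -> { S }]
{{S}} ⇒ {{{S}}}   [S -> { S }]
{{{S}}} ⇒ {{{{}}}}   [S -> { }]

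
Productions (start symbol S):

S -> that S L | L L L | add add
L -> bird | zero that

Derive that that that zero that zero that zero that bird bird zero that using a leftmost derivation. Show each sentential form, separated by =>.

S => that S L => that that S L L => that that that S L L L => that that that L L L L L L => that that that zero that L L L L L => that that that zero that zero that L L L L => that that that zero that zero that zero that L L L => that that that zero that zero that zero that bird L L => that that that zero that zero that zero that bird bird L => that that that zero that zero that zero that bird bird zero that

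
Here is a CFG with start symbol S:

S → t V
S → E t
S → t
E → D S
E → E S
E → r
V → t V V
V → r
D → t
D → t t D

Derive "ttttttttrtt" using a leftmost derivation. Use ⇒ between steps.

S ⇒ Et ⇒ ESt ⇒ DSSt ⇒ ttDSSt ⇒ ttttDSSt ⇒ ttttttDSSt ⇒ tttttttSSt ⇒ ttttttttVSt ⇒ ttttttttrSt ⇒ ttttttttrtt

S ⇒ Et   [S → E t]
Et ⇒ ESt   [E → E S]
ESt ⇒ DSSt   [E → D S]
DSSt ⇒ ttDSSt   [D → t t D]
ttDSSt ⇒ ttttDSSt   [D → t t D]
ttttDSSt ⇒ ttttttDSSt   [D → t t D]
ttttttDSSt ⇒ tttttttSSt   [D → t]
tttttttSSt ⇒ ttttttttVSt   [S → t V]
ttttttttVSt ⇒ ttttttttrSt   [V → r]
ttttttttrSt ⇒ ttttttttrtt   [S → t]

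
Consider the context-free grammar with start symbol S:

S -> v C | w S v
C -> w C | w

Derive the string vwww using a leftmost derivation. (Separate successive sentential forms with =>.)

S => vC => vwC => vwwC => vwww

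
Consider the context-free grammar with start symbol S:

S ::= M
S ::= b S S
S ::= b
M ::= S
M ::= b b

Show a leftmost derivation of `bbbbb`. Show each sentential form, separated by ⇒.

S ⇒ bSS   [S ::= b S S]
bSS ⇒ bMS   [S ::= M]
bMS ⇒ bbbS   [M ::= b b]
bbbS ⇒ bbbM   [S ::= M]
bbbM ⇒ bbbbb   [M ::= b b]

S ⇒ bSS ⇒ bMS ⇒ bbbS ⇒ bbbM ⇒ bbbbb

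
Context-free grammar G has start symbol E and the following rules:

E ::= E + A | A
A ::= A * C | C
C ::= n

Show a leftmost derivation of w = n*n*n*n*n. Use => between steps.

E => A   [E ::= A]
A => A*C   [A ::= A * C]
A*C => A*C*C   [A ::= A * C]
A*C*C => A*C*C*C   [A ::= A * C]
A*C*C*C => A*C*C*C*C   [A ::= A * C]
A*C*C*C*C => C*C*C*C*C   [A ::= C]
C*C*C*C*C => n*C*C*C*C   [C ::= n]
n*C*C*C*C => n*n*C*C*C   [C ::= n]
n*n*C*C*C => n*n*n*C*C   [C ::= n]
n*n*n*C*C => n*n*n*n*C   [C ::= n]
n*n*n*n*C => n*n*n*n*n   [C ::= n]

E=>A=>A*C=>A*C*C=>A*C*C*C=>A*C*C*C*C=>C*C*C*C*C=>n*C*C*C*C=>n*n*C*C*C=>n*n*n*C*C=>n*n*n*n*C=>n*n*n*n*n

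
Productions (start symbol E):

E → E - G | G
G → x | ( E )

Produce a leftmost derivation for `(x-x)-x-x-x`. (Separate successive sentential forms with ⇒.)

E ⇒ E-G ⇒ E-G-G ⇒ E-G-G-G ⇒ G-G-G-G ⇒ (E)-G-G-G ⇒ (E-G)-G-G-G ⇒ (G-G)-G-G-G ⇒ (x-G)-G-G-G ⇒ (x-x)-G-G-G ⇒ (x-x)-x-G-G ⇒ (x-x)-x-x-G ⇒ (x-x)-x-x-x

E ⇒ E-G   [E → E - G]
E-G ⇒ E-G-G   [E → E - G]
E-G-G ⇒ E-G-G-G   [E → E - G]
E-G-G-G ⇒ G-G-G-G   [E → G]
G-G-G-G ⇒ (E)-G-G-G   [G → ( E )]
(E)-G-G-G ⇒ (E-G)-G-G-G   [E → E - G]
(E-G)-G-G-G ⇒ (G-G)-G-G-G   [E → G]
(G-G)-G-G-G ⇒ (x-G)-G-G-G   [G → x]
(x-G)-G-G-G ⇒ (x-x)-G-G-G   [G → x]
(x-x)-G-G-G ⇒ (x-x)-x-G-G   [G → x]
(x-x)-x-G-G ⇒ (x-x)-x-x-G   [G → x]
(x-x)-x-x-G ⇒ (x-x)-x-x-x   [G → x]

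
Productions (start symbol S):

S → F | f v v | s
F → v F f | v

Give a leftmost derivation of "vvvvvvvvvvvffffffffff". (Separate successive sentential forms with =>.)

S => F   [S → F]
F => vFf   [F → v F f]
vFf => vvFff   [F → v F f]
vvFff => vvvFfff   [F → v F f]
vvvFfff => vvvvFffff   [F → v F f]
vvvvFffff => vvvvvFfffff   [F → v F f]
vvvvvFfffff => vvvvvvFffffff   [F → v F f]
vvvvvvFffffff => vvvvvvvFfffffff   [F → v F f]
vvvvvvvFfffffff => vvvvvvvvFffffffff   [F → v F f]
vvvvvvvvFffffffff => vvvvvvvvvFfffffffff   [F → v F f]
vvvvvvvvvFfffffffff => vvvvvvvvvvFffffffffff   [F → v F f]
vvvvvvvvvvFffffffffff => vvvvvvvvvvvffffffffff   [F → v]

S => F => vFf => vvFff => vvvFfff => vvvvFffff => vvvvvFfffff => vvvvvvFffffff => vvvvvvvFfffffff => vvvvvvvvFffffffff => vvvvvvvvvFfffffffff => vvvvvvvvvvFffffffffff => vvvvvvvvvvvffffffffff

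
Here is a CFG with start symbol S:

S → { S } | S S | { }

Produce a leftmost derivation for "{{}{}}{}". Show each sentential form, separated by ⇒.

S ⇒ SS ⇒ {S}S ⇒ {SS}S ⇒ {{}S}S ⇒ {{}{}}S ⇒ {{}{}}{}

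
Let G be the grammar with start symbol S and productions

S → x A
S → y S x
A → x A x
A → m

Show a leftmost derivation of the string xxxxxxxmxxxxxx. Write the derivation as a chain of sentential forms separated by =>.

S=>xA=>xxAx=>xxxAxx=>xxxxAxxx=>xxxxxAxxxx=>xxxxxxAxxxxx=>xxxxxxxAxxxxxx=>xxxxxxxmxxxxxx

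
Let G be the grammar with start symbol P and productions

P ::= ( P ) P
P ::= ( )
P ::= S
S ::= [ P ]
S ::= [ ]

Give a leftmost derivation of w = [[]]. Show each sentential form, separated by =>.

P=>S=>[P]=>[S]=>[[]]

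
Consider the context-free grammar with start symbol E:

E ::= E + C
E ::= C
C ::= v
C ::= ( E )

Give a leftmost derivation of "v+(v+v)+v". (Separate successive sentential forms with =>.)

E => E+C   [E ::= E + C]
E+C => E+C+C   [E ::= E + C]
E+C+C => C+C+C   [E ::= C]
C+C+C => v+C+C   [C ::= v]
v+C+C => v+(E)+C   [C ::= ( E )]
v+(E)+C => v+(E+C)+C   [E ::= E + C]
v+(E+C)+C => v+(C+C)+C   [E ::= C]
v+(C+C)+C => v+(v+C)+C   [C ::= v]
v+(v+C)+C => v+(v+v)+C   [C ::= v]
v+(v+v)+C => v+(v+v)+v   [C ::= v]

E => E+C => E+C+C => C+C+C => v+C+C => v+(E)+C => v+(E+C)+C => v+(C+C)+C => v+(v+C)+C => v+(v+v)+C => v+(v+v)+v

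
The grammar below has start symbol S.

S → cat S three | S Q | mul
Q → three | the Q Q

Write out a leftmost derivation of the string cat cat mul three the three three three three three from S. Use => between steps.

S => S Q => S Q Q => cat S three Q Q => cat S Q three Q Q => cat cat S three Q three Q Q => cat cat mul three Q three Q Q => cat cat mul three the Q Q three Q Q => cat cat mul three the three Q three Q Q => cat cat mul three the three three three Q Q => cat cat mul three the three three three three Q => cat cat mul three the three three three three three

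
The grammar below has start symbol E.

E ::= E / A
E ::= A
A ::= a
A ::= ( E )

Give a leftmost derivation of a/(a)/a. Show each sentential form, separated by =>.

E=>E/A=>E/A/A=>A/A/A=>a/A/A=>a/(E)/A=>a/(A)/A=>a/(a)/A=>a/(a)/a

E => E/A   [E ::= E / A]
E/A => E/A/A   [E ::= E / A]
E/A/A => A/A/A   [E ::= A]
A/A/A => a/A/A   [A ::= a]
a/A/A => a/(E)/A   [A ::= ( E )]
a/(E)/A => a/(A)/A   [E ::= A]
a/(A)/A => a/(a)/A   [A ::= a]
a/(a)/A => a/(a)/a   [A ::= a]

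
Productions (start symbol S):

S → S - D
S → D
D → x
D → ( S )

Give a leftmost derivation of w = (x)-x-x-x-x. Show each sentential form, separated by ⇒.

S ⇒ S-D ⇒ S-D-D ⇒ S-D-D-D ⇒ S-D-D-D-D ⇒ D-D-D-D-D ⇒ (S)-D-D-D-D ⇒ (D)-D-D-D-D ⇒ (x)-D-D-D-D ⇒ (x)-x-D-D-D ⇒ (x)-x-x-D-D ⇒ (x)-x-x-x-D ⇒ (x)-x-x-x-x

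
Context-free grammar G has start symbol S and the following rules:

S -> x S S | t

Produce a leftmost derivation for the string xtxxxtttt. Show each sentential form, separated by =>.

S=>xSS=>xtS=>xtxSS=>xtxxSSS=>xtxxxSSSS=>xtxxxtSSS=>xtxxxttSS=>xtxxxtttS=>xtxxxtttt

S => xSS   [S -> x S S]
xSS => xtS   [S -> t]
xtS => xtxSS   [S -> x S S]
xtxSS => xtxxSSS   [S -> x S S]
xtxxSSS => xtxxxSSSS   [S -> x S S]
xtxxxSSSS => xtxxxtSSS   [S -> t]
xtxxxtSSS => xtxxxttSS   [S -> t]
xtxxxttSS => xtxxxtttS   [S -> t]
xtxxxtttS => xtxxxtttt   [S -> t]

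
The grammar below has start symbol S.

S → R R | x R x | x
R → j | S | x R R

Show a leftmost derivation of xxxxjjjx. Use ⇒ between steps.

S⇒xRx⇒xSx⇒xRRx⇒xxRRRx⇒xxxRRRRx⇒xxxSRRRx⇒xxxxRRRx⇒xxxxjRRx⇒xxxxjjRx⇒xxxxjjjx

S ⇒ xRx   [S → x R x]
xRx ⇒ xSx   [R → S]
xSx ⇒ xRRx   [S → R R]
xRRx ⇒ xxRRRx   [R → x R R]
xxRRRx ⇒ xxxRRRRx   [R → x R R]
xxxRRRRx ⇒ xxxSRRRx   [R → S]
xxxSRRRx ⇒ xxxxRRRx   [S → x]
xxxxRRRx ⇒ xxxxjRRx   [R → j]
xxxxjRRx ⇒ xxxxjjRx   [R → j]
xxxxjjRx ⇒ xxxxjjjx   [R → j]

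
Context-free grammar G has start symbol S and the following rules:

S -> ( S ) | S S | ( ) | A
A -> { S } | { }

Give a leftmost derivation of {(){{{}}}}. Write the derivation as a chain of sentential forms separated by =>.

S => A => {S} => {SS} => {()S} => {()A} => {(){S}} => {(){A}} => {(){{S}}} => {(){{A}}} => {(){{{}}}}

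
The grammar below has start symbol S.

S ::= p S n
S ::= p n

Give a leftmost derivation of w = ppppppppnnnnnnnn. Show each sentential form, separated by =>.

S => pSn => ppSnn => pppSnnn => ppppSnnnn => pppppSnnnnn => ppppppSnnnnnn => pppppppSnnnnnnn => ppppppppnnnnnnnn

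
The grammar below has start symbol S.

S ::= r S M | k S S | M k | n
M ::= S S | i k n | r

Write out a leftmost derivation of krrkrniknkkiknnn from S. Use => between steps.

S=>kSS=>krSMS=>krMkMS=>krrkMS=>krrkSSS=>krrkrSMSS=>krrkrMkMSS=>krrkrSSkMSS=>krrkrnSkMSS=>krrkrnMkkMSS=>krrkrniknkkMSS=>krrkrniknkkiknSS=>krrkrniknkkiknnS=>krrkrniknkkiknnn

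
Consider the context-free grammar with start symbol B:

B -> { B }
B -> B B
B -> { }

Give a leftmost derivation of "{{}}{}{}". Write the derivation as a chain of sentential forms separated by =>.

B=>BB=>BBB=>{B}BB=>{{}}BB=>{{}}{}B=>{{}}{}{}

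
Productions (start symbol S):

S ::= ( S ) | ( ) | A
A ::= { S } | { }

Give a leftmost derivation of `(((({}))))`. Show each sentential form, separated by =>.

S => (S) => ((S)) => (((S))) => ((((S)))) => ((((A)))) => (((({}))))

S => (S)   [S ::= ( S )]
(S) => ((S))   [S ::= ( S )]
((S)) => (((S)))   [S ::= ( S )]
(((S))) => ((((S))))   [S ::= ( S )]
((((S)))) => ((((A))))   [S ::= A]
((((A)))) => (((({}))))   [A ::= { }]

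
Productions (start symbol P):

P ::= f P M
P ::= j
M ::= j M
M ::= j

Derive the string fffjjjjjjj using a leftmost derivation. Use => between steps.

P => fPM => ffPMM => fffPMMM => fffjMMM => fffjjMM => fffjjjMM => fffjjjjMM => fffjjjjjMM => fffjjjjjjM => fffjjjjjjj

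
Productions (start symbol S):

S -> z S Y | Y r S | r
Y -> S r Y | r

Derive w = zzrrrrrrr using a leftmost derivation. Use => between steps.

S => zSY   [S -> z S Y]
zSY => zzSYY   [S -> z S Y]
zzSYY => zzYrSYY   [S -> Y r S]
zzYrSYY => zzSrYrSYY   [Y -> S r Y]
zzSrYrSYY => zzrrYrSYY   [S -> r]
zzrrYrSYY => zzrrrrSYY   [Y -> r]
zzrrrrSYY => zzrrrrrYY   [S -> r]
zzrrrrrYY => zzrrrrrrY   [Y -> r]
zzrrrrrrY => zzrrrrrrr   [Y -> r]

S => zSY => zzSYY => zzYrSYY => zzSrYrSYY => zzrrYrSYY => zzrrrrSYY => zzrrrrrYY => zzrrrrrrY => zzrrrrrrr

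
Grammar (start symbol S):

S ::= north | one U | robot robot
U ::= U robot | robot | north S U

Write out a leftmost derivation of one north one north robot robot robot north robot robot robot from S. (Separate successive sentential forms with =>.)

S => one U => one north S U => one north one U U => one north one north S U U => one north one north robot robot U U => one north one north robot robot robot U => one north one north robot robot robot north S U => one north one north robot robot robot north robot robot U => one north one north robot robot robot north robot robot robot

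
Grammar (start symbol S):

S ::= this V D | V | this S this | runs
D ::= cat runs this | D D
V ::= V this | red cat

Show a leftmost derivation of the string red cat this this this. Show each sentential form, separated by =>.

S => V   [S ::= V]
V => V this   [V ::= V this]
V this => V this this   [V ::= V this]
V this this => V this this this   [V ::= V this]
V this this this => red cat this this this   [V ::= red cat]

S => V => V this => V this this => V this this this => red cat this this this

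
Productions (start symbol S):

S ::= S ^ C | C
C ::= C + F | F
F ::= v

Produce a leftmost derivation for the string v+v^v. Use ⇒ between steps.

S ⇒ S^C ⇒ C^C ⇒ C+F^C ⇒ F+F^C ⇒ v+F^C ⇒ v+v^C ⇒ v+v^F ⇒ v+v^v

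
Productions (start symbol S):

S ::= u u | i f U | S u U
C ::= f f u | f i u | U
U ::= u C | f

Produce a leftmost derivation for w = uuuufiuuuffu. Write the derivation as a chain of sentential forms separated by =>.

S=>SuU=>SuUuU=>uuuUuU=>uuuuCuU=>uuuufiuuU=>uuuufiuuuC=>uuuufiuuuffu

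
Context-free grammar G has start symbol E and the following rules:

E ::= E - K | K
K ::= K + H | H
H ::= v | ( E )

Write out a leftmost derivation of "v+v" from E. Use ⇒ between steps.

E ⇒ K ⇒ K+H ⇒ H+H ⇒ v+H ⇒ v+v

E ⇒ K   [E ::= K]
K ⇒ K+H   [K ::= K + H]
K+H ⇒ H+H   [K ::= H]
H+H ⇒ v+H   [H ::= v]
v+H ⇒ v+v   [H ::= v]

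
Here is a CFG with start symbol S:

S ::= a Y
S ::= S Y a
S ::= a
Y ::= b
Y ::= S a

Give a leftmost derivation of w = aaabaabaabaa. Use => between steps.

S=>aY=>aSa=>aSYaa=>aSYaYaa=>aaYYaYaa=>aaSaYaYaa=>aaaYaYaYaa=>aaabaYaYaa=>aaabaSaaYaa=>aaabaaYaaYaa=>aaabaabaaYaa=>aaabaabaabaa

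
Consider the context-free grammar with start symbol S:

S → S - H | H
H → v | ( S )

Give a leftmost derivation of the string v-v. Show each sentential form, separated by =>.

S=>S-H=>H-H=>v-H=>v-v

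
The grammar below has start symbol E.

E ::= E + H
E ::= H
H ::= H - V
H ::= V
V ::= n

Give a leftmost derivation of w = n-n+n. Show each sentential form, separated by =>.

E => E+H   [E ::= E + H]
E+H => H+H   [E ::= H]
H+H => H-V+H   [H ::= H - V]
H-V+H => V-V+H   [H ::= V]
V-V+H => n-V+H   [V ::= n]
n-V+H => n-n+H   [V ::= n]
n-n+H => n-n+V   [H ::= V]
n-n+V => n-n+n   [V ::= n]

E=>E+H=>H+H=>H-V+H=>V-V+H=>n-V+H=>n-n+H=>n-n+V=>n-n+n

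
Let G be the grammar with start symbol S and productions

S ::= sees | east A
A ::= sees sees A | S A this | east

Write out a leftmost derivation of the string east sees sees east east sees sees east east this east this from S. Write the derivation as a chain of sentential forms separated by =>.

S => east A => east sees sees A => east sees sees S A this => east sees sees east A A this => east sees sees east S A this A this => east sees sees east east A A this A this => east sees sees east east sees sees A A this A this => east sees sees east east sees sees east A this A this => east sees sees east east sees sees east east this A this => east sees sees east east sees sees east east this east this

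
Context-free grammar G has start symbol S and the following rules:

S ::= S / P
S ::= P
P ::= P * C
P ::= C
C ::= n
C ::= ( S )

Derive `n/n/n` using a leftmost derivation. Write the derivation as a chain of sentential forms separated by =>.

S=>S/P=>S/P/P=>P/P/P=>C/P/P=>n/P/P=>n/C/P=>n/n/P=>n/n/C=>n/n/n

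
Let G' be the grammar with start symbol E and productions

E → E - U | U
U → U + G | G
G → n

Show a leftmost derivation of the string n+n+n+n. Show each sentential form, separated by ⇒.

E ⇒ U   [E → U]
U ⇒ U+G   [U → U + G]
U+G ⇒ U+G+G   [U → U + G]
U+G+G ⇒ U+G+G+G   [U → U + G]
U+G+G+G ⇒ G+G+G+G   [U → G]
G+G+G+G ⇒ n+G+G+G   [G → n]
n+G+G+G ⇒ n+n+G+G   [G → n]
n+n+G+G ⇒ n+n+n+G   [G → n]
n+n+n+G ⇒ n+n+n+n   [G → n]

E ⇒ U ⇒ U+G ⇒ U+G+G ⇒ U+G+G+G ⇒ G+G+G+G ⇒ n+G+G+G ⇒ n+n+G+G ⇒ n+n+n+G ⇒ n+n+n+n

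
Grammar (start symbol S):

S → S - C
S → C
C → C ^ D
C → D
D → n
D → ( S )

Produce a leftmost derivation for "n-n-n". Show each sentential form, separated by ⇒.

S ⇒ S-C ⇒ S-C-C ⇒ C-C-C ⇒ D-C-C ⇒ n-C-C ⇒ n-D-C ⇒ n-n-C ⇒ n-n-D ⇒ n-n-n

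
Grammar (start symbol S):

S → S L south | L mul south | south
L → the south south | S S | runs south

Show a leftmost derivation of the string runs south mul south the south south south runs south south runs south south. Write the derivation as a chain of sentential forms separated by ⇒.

S ⇒ S L south ⇒ S L south L south ⇒ S L south L south L south ⇒ L mul south L south L south L south ⇒ runs south mul south L south L south L south ⇒ runs south mul south the south south south L south L south ⇒ runs south mul south the south south south runs south south L south ⇒ runs south mul south the south south south runs south south runs south south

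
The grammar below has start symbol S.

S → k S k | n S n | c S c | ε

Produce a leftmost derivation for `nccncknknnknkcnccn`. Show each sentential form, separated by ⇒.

S ⇒ nSn   [S → n S n]
nSn ⇒ ncScn   [S → c S c]
ncScn ⇒ nccSccn   [S → c S c]
nccSccn ⇒ nccnSnccn   [S → n S n]
nccnSnccn ⇒ nccncScnccn   [S → c S c]
nccncScnccn ⇒ nccnckSkcnccn   [S → k S k]
nccnckSkcnccn ⇒ nccncknSnkcnccn   [S → n S n]
nccncknSnkcnccn ⇒ nccncknkSknkcnccn   [S → k S k]
nccncknkSknkcnccn ⇒ nccncknknSnknkcnccn   [S → n S n]
nccncknknSnknkcnccn ⇒ nccncknknnknkcnccn   [S → ε]

S ⇒ nSn ⇒ ncScn ⇒ nccSccn ⇒ nccnSnccn ⇒ nccncScnccn ⇒ nccnckSkcnccn ⇒ nccncknSnkcnccn ⇒ nccncknkSknkcnccn ⇒ nccncknknSnknkcnccn ⇒ nccncknknnknkcnccn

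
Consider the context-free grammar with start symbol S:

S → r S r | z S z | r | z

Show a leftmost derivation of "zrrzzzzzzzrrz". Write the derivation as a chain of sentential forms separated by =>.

S => zSz   [S → z S z]
zSz => zrSrz   [S → r S r]
zrSrz => zrrSrrz   [S → r S r]
zrrSrrz => zrrzSzrrz   [S → z S z]
zrrzSzrrz => zrrzzSzzrrz   [S → z S z]
zrrzzSzzrrz => zrrzzzSzzzrrz   [S → z S z]
zrrzzzSzzzrrz => zrrzzzzzzzrrz   [S → z]

S => zSz => zrSrz => zrrSrrz => zrrzSzrrz => zrrzzSzzrrz => zrrzzzSzzzrrz => zrrzzzzzzzrrz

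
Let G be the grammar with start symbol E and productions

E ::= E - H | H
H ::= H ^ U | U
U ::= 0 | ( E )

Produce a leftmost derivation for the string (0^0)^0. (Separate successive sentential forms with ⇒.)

E ⇒ H ⇒ H^U ⇒ U^U ⇒ (E)^U ⇒ (H)^U ⇒ (H^U)^U ⇒ (U^U)^U ⇒ (0^U)^U ⇒ (0^0)^U ⇒ (0^0)^0

E ⇒ H   [E ::= H]
H ⇒ H^U   [H ::= H ^ U]
H^U ⇒ U^U   [H ::= U]
U^U ⇒ (E)^U   [U ::= ( E )]
(E)^U ⇒ (H)^U   [E ::= H]
(H)^U ⇒ (H^U)^U   [H ::= H ^ U]
(H^U)^U ⇒ (U^U)^U   [H ::= U]
(U^U)^U ⇒ (0^U)^U   [U ::= 0]
(0^U)^U ⇒ (0^0)^U   [U ::= 0]
(0^0)^U ⇒ (0^0)^0   [U ::= 0]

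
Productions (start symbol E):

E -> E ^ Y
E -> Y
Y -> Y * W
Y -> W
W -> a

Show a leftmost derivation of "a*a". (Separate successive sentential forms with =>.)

E => Y => Y*W => W*W => a*W => a*a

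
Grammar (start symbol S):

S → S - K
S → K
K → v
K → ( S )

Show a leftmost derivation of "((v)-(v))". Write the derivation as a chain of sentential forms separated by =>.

S => K => (S) => (S-K) => (K-K) => ((S)-K) => ((K)-K) => ((v)-K) => ((v)-(S)) => ((v)-(K)) => ((v)-(v))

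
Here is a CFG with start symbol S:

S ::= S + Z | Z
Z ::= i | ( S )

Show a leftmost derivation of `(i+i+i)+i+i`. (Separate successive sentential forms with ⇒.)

S⇒S+Z⇒S+Z+Z⇒Z+Z+Z⇒(S)+Z+Z⇒(S+Z)+Z+Z⇒(S+Z+Z)+Z+Z⇒(Z+Z+Z)+Z+Z⇒(i+Z+Z)+Z+Z⇒(i+i+Z)+Z+Z⇒(i+i+i)+Z+Z⇒(i+i+i)+i+Z⇒(i+i+i)+i+i

S ⇒ S+Z   [S ::= S + Z]
S+Z ⇒ S+Z+Z   [S ::= S + Z]
S+Z+Z ⇒ Z+Z+Z   [S ::= Z]
Z+Z+Z ⇒ (S)+Z+Z   [Z ::= ( S )]
(S)+Z+Z ⇒ (S+Z)+Z+Z   [S ::= S + Z]
(S+Z)+Z+Z ⇒ (S+Z+Z)+Z+Z   [S ::= S + Z]
(S+Z+Z)+Z+Z ⇒ (Z+Z+Z)+Z+Z   [S ::= Z]
(Z+Z+Z)+Z+Z ⇒ (i+Z+Z)+Z+Z   [Z ::= i]
(i+Z+Z)+Z+Z ⇒ (i+i+Z)+Z+Z   [Z ::= i]
(i+i+Z)+Z+Z ⇒ (i+i+i)+Z+Z   [Z ::= i]
(i+i+i)+Z+Z ⇒ (i+i+i)+i+Z   [Z ::= i]
(i+i+i)+i+Z ⇒ (i+i+i)+i+i   [Z ::= i]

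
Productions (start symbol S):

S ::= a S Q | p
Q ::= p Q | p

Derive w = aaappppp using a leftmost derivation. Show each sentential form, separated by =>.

S => aSQ   [S ::= a S Q]
aSQ => aaSQQ   [S ::= a S Q]
aaSQQ => aaaSQQQ   [S ::= a S Q]
aaaSQQQ => aaapQQQ   [S ::= p]
aaapQQQ => aaappQQQ   [Q ::= p Q]
aaappQQQ => aaapppQQ   [Q ::= p]
aaapppQQ => aaappppQ   [Q ::= p]
aaappppQ => aaappppp   [Q ::= p]

S => aSQ => aaSQQ => aaaSQQQ => aaapQQQ => aaappQQQ => aaapppQQ => aaappppQ => aaappppp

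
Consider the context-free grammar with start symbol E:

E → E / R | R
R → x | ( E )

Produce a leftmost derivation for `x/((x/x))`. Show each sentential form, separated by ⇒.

E⇒E/R⇒R/R⇒x/R⇒x/(E)⇒x/(R)⇒x/((E))⇒x/((E/R))⇒x/((R/R))⇒x/((x/R))⇒x/((x/x))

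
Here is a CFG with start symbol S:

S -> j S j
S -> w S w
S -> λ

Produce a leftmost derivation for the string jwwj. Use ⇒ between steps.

S ⇒ jSj   [S -> j S j]
jSj ⇒ jwSwj   [S -> w S w]
jwSwj ⇒ jwwj   [S -> λ]

S ⇒ jSj ⇒ jwSwj ⇒ jwwj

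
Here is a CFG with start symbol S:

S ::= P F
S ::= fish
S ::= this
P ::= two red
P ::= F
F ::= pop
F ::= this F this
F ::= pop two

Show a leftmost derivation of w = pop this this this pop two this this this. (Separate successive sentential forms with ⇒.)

S ⇒ P F ⇒ F F ⇒ pop F ⇒ pop this F this ⇒ pop this this F this this ⇒ pop this this this F this this this ⇒ pop this this this pop two this this this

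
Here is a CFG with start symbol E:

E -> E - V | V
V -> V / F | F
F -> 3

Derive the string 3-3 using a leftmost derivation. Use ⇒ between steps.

E⇒E-V⇒V-V⇒F-V⇒3-V⇒3-F⇒3-3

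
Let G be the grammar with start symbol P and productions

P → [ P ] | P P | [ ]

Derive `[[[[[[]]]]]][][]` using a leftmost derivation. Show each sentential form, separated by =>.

P => PP   [P → P P]
PP => PPP   [P → P P]
PPP => [P]PP   [P → [ P ]]
[P]PP => [[P]]PP   [P → [ P ]]
[[P]]PP => [[[P]]]PP   [P → [ P ]]
[[[P]]]PP => [[[[P]]]]PP   [P → [ P ]]
[[[[P]]]]PP => [[[[[P]]]]]PP   [P → [ P ]]
[[[[[P]]]]]PP => [[[[[[]]]]]]PP   [P → [ ]]
[[[[[[]]]]]]PP => [[[[[[]]]]]][]P   [P → [ ]]
[[[[[[]]]]]][]P => [[[[[[]]]]]][][]   [P → [ ]]

P => PP => PPP => [P]PP => [[P]]PP => [[[P]]]PP => [[[[P]]]]PP => [[[[[P]]]]]PP => [[[[[[]]]]]]PP => [[[[[[]]]]]][]P => [[[[[[]]]]]][][]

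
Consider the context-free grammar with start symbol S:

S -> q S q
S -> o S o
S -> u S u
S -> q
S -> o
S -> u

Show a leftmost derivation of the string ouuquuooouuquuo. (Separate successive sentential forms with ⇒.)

S⇒oSo⇒ouSuo⇒ouuSuuo⇒ouuqSquuo⇒ouuquSuquuo⇒ouuquuSuuquuo⇒ouuquuoSouuquuo⇒ouuquuooouuquuo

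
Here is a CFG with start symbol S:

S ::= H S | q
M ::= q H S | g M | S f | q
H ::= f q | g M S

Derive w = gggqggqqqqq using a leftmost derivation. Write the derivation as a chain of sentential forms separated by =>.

S=>HS=>gMSS=>ggMSS=>gggMSS=>gggqHSSS=>gggqgMSSSS=>gggqggMSSSS=>gggqggqSSSS=>gggqggqqSSS=>gggqggqqqSS=>gggqggqqqqS=>gggqggqqqqq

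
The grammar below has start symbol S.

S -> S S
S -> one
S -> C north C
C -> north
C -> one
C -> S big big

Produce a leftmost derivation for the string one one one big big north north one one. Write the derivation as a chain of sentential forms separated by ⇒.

S ⇒ S S ⇒ S S S ⇒ C north C S S ⇒ S big big north C S S ⇒ S S big big north C S S ⇒ S S S big big north C S S ⇒ one S S big big north C S S ⇒ one one S big big north C S S ⇒ one one one big big north C S S ⇒ one one one big big north north S S ⇒ one one one big big north north one S ⇒ one one one big big north north one one

S ⇒ S S   [S -> S S]
S S ⇒ S S S   [S -> S S]
S S S ⇒ C north C S S   [S -> C north C]
C north C S S ⇒ S big big north C S S   [C -> S big big]
S big big north C S S ⇒ S S big big north C S S   [S -> S S]
S S big big north C S S ⇒ S S S big big north C S S   [S -> S S]
S S S big big north C S S ⇒ one S S big big north C S S   [S -> one]
one S S big big north C S S ⇒ one one S big big north C S S   [S -> one]
one one S big big north C S S ⇒ one one one big big north C S S   [S -> one]
one one one big big north C S S ⇒ one one one big big north north S S   [C -> north]
one one one big big north north S S ⇒ one one one big big north north one S   [S -> one]
one one one big big north north one S ⇒ one one one big big north north one one   [S -> one]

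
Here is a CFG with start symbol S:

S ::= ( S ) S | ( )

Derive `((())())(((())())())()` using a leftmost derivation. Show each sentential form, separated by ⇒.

S ⇒ (S)S ⇒ ((S)S)S ⇒ ((())S)S ⇒ ((())())S ⇒ ((())())(S)S ⇒ ((())())((S)S)S ⇒ ((())())(((S)S)S)S ⇒ ((())())(((())S)S)S ⇒ ((())())(((())())S)S ⇒ ((())())(((())())())S ⇒ ((())())(((())())())()

S ⇒ (S)S   [S ::= ( S ) S]
(S)S ⇒ ((S)S)S   [S ::= ( S ) S]
((S)S)S ⇒ ((())S)S   [S ::= ( )]
((())S)S ⇒ ((())())S   [S ::= ( )]
((())())S ⇒ ((())())(S)S   [S ::= ( S ) S]
((())())(S)S ⇒ ((())())((S)S)S   [S ::= ( S ) S]
((())())((S)S)S ⇒ ((())())(((S)S)S)S   [S ::= ( S ) S]
((())())(((S)S)S)S ⇒ ((())())(((())S)S)S   [S ::= ( )]
((())())(((())S)S)S ⇒ ((())())(((())())S)S   [S ::= ( )]
((())())(((())())S)S ⇒ ((())())(((())())())S   [S ::= ( )]
((())())(((())())())S ⇒ ((())())(((())())())()   [S ::= ( )]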